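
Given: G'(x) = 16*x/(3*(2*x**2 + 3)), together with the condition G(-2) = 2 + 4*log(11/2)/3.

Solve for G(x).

G(x) = 4*log(x**2 + 3/2)/3 + 2

G'(x) matches the chain-rule pattern g'(h)*h' with inner function h(x) = x**2 + 3/2; substituting u = h(x) collapses the integral.
A general antiderivative is 4*log(x**2 + 3/2)/3 + C.
The condition gives C = 2 + 4*log(11/2)/3 - (4*log(11/2)/3) = 2.
So G(x) = 4*log(x**2 + 3/2)/3 + 2.
Check: d/dx[4*log(x**2 + 3/2)/3 + 2] = 16*x/(6*x**2 + 9), which equals G'(x).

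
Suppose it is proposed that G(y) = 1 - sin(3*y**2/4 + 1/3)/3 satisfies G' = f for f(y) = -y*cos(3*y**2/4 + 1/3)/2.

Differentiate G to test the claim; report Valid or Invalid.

d/dy[G] = -y*cos(3*y**2/4 + 1/3)/2
This equals f(y) exactly, so the claim holds.

Valid - the claim checks out under differentiation.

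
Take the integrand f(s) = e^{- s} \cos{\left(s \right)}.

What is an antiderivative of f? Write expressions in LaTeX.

Differentiate the proposed F(s) back; it has to land on f(s) exactly.
Check: d/ds[\frac{e^{- s} \sin{\left(s \right)}}{2} - \frac{e^{- s} \cos{\left(s \right)}}{2}] = e^{- s} \cos{\left(s \right)} = f(s).

An antiderivative is F(s) = \frac{e^{- s} \sin{\left(s \right)}}{2} - \frac{e^{- s} \cos{\left(s \right)}}{2}.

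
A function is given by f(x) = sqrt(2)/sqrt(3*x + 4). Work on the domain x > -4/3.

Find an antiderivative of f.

For F(x) to be correct the identity F'(x) - f(x) = 0 must hold.
Check: d/dx[4*sqrt(3*x/2 + 2)/3] = sqrt(2)/sqrt(3*x + 4) = f(x).

An antiderivative is F(x) = 4*sqrt(3*x/2 + 2)/3.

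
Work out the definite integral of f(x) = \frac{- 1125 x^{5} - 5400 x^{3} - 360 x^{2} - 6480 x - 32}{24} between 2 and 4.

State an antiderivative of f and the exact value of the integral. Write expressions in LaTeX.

An antiderivative F(x) passes only if d/dx[F] lands on f(x) exactly.
F(x) = - 5 x^{3} - \frac{4 x}{3} - 4 \left(\frac{5 x^{2}}{4} + 3\right)^{3} is an antiderivative of f.
Check: d/dx[- 5 x^{3} - \frac{4 x}{3} - 4 \left(\frac{5 x^{2}}{4} + 3\right)^{3}] = - \frac{375 x^{5}}{8} - 225 x^{3} - 15 x^{2} - 270 x - \frac{4}{3}, which equals f(x).
F(4) = - \frac{146980}{3}; F(2) = - \frac{6272}{3}.
Integral = F(4) - F(2) = - \frac{140708}{3}.

Antiderivative: F(x) = - 5 x^{3} - \frac{4 x}{3} - 4 \left(\frac{5 x^{2}}{4} + 3\right)^{3}; value = - \frac{140708}{3}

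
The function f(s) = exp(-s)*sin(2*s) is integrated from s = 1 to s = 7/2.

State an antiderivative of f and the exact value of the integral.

Antiderivative: F(s) = -exp(-s)*sin(2*s)/5 - 2*exp(-s)*cos(2*s)/5; value = 2*exp(-1)*cos(2)/5 - 2*exp(-7/2)*cos(7)/5 - exp(-7/2)*sin(7)/5 + exp(-1)*sin(2)/5

Differentiate the proposed F(s) back; it has to land on f(s) exactly.
F(s) = -exp(-s)*sin(2*s)/5 - 2*exp(-s)*cos(2*s)/5 is an antiderivative of f.
Check: d/ds[-exp(-s)*sin(2*s)/5 - 2*exp(-s)*cos(2*s)/5] = exp(-s)*sin(2*s) = f(s).
F(7/2) = -2*exp(-7/2)*cos(7)/5 - exp(-7/2)*sin(7)/5; F(1) = -exp(-1)*sin(2)/5 - 2*exp(-1)*cos(2)/5.
Integral = F(7/2) - F(1) = 2*exp(-1)*cos(2)/5 - 2*exp(-7/2)*cos(7)/5 - exp(-7/2)*sin(7)/5 + exp(-1)*sin(2)/5.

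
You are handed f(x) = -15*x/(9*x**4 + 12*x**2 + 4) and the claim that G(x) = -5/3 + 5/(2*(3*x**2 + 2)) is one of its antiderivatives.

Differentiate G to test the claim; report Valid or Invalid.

Valid - the claim checks out under differentiation.

d/dx[G] = -15*x/(9*x**4 + 12*x**2 + 4)
This equals f(x) exactly, so the claim holds.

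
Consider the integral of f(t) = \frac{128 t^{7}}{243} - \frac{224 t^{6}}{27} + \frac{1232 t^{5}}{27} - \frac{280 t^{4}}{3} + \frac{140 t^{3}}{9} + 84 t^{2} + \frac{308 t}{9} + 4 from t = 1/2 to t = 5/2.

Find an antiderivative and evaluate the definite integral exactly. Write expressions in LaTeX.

f matches the chain-rule pattern g'(h)*h' with inner function h(t) = - \frac{2 t^{2}}{3} + 3 t + 1; substituting u = h(t) collapses the integral.
F(t) = \frac{\left(- \frac{2 t^{2}}{3} + 3 t + 1\right)^{4}}{3} is an antiderivative of f.
Check: d/dt[\frac{\left(- \frac{2 t^{2}}{3} + 3 t + 1\right)^{4}}{3}] = \frac{128 t^{7}}{243} - \frac{224 t^{6}}{27} + \frac{1232 t^{5}}{27} - \frac{280 t^{4}}{3} + \frac{140 t^{3}}{9} + 84 t^{2} + \frac{308 t}{9} + 4 = f(t).
F(5/2) = \frac{28561}{243}; F(1/2) = \frac{2401}{243}.
Integral = F(5/2) - F(1/2) = \frac{8720}{81}.

Antiderivative: F(t) = \frac{\left(- \frac{2 t^{2}}{3} + 3 t + 1\right)^{4}}{3}; value = \frac{8720}{81}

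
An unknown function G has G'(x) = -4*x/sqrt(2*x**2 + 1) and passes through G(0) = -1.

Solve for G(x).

The substitution u = 2*x**2 + 1 works: G'(x) is exactly (dG/du)*(du/dx) for that inner function.
A general antiderivative is -2*sqrt(2*x**2 + 1) + C.
The condition gives C = -1 - (-2) = 1.
So G(x) = 1 - 2*sqrt(2*x**2 + 1).
Check: d/dx[1 - 2*sqrt(2*x**2 + 1)] = -4*x/sqrt(2*x**2 + 1) = G'(x).

G(x) = 1 - 2*sqrt(2*x**2 + 1)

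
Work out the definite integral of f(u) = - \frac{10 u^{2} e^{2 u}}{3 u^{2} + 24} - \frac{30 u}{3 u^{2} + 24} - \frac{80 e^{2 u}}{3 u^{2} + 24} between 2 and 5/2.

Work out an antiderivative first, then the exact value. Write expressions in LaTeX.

Integrate term by term and add the pieces.
F(u) = \frac{5 \left(- e^{2 u} - 3 \log{\left(\frac{u^{2}}{2} + 4 \right)}\right)}{3} is an antiderivative of f.
Check: d/du[\frac{5 \left(- e^{2 u} - 3 \log{\left(\frac{u^{2}}{2} + 4 \right)}\right)}{3}] = \frac{- 10 u^{2} e^{2 u} - 30 u - 80 e^{2 u}}{3 u^{2} + 24}, which equals f(u).
F(5/2) = - \frac{5 e^{5}}{3} - 5 \log{\left(\frac{57}{8} \right)}; F(2) = - \frac{5 e^{4}}{3} - 5 \log{\left(6 \right)}.
Integral = F(5/2) - F(2) = - \frac{5 e^{5}}{3} - 5 \log{\left(\frac{57}{8} \right)} + 5 \log{\left(6 \right)} + \frac{5 e^{4}}{3}.

Antiderivative: F(u) = \frac{5 \left(- e^{2 u} - 3 \log{\left(\frac{u^{2}}{2} + 4 \right)}\right)}{3}; value = - \frac{5 e^{5}}{3} - 5 \log{\left(\frac{57}{8} \right)} + 5 \log{\left(6 \right)} + \frac{5 e^{4}}{3}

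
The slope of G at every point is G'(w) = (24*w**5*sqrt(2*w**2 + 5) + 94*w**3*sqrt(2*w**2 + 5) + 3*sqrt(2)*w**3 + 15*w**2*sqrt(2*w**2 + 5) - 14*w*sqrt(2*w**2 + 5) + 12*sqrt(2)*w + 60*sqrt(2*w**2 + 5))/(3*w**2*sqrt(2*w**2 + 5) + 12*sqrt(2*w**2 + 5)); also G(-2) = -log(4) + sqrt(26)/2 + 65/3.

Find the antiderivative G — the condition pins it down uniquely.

G(w) = 2*w**4 - w**2/3 + 5*w + sqrt(w**2 + 5/2) - log(w**2/2 + 2) + 1

A candidate passes only if d/dw[G] lands on the given G'(w) exactly.
A general antiderivative is 2*w**4 - w**2/3 + 5*w + sqrt(w**2 + 5/2) - log(w**2/2 + 2) + C.
The condition gives C = -log(4) + sqrt(26)/2 + 65/3 - (-log(4) + sqrt(26)/2 + 62/3) = 1.
So G(w) = 2*w**4 - w**2/3 + 5*w + sqrt(w**2 + 5/2) - log(w**2/2 + 2) + 1.
Check: d/dw[2*w**4 - w**2/3 + 5*w + sqrt(w**2 + 5/2) - log(w**2/2 + 2) + 1] = (24*w**5*sqrt(2*w**2 + 5) + 94*w**3*sqrt(2*w**2 + 5) + 3*sqrt(2)*w**3 + 15*w**2*sqrt(2*w**2 + 5) - 14*w*sqrt(2*w**2 + 5) + 12*sqrt(2)*w + 60*sqrt(2*w**2 + 5))/(3*w**2*sqrt(2*w**2 + 5) + 12*sqrt(2*w**2 + 5)) = G'(w).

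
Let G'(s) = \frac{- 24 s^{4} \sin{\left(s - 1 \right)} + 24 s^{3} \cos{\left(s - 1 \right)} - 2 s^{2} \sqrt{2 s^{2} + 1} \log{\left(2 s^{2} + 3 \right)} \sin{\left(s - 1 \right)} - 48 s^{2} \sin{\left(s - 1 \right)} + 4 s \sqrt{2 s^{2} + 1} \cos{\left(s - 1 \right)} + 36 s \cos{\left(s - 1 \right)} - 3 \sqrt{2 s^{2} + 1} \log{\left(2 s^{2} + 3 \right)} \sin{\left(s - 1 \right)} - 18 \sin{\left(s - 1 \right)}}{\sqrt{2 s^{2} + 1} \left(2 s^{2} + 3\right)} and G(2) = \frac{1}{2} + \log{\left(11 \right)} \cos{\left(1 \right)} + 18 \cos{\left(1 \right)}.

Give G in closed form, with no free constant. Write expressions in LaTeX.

G(s) = 6 \sqrt{2 s^{2} + 1} \cos{\left(s - 1 \right)} + \log{\left(2 s^{2} + 3 \right)} \cos{\left(s - 1 \right)} + \frac{1}{2}

Recognize the product-rule pattern: G'(s) = u'v + uv' with u = 6 \sqrt{2 s^{2} + 1} + \log{\left(2 s^{2} + 3 \right)}, v = \cos{\left(s - 1 \right)}, so integration by parts undoes it.
A general antiderivative is 4 \left(\frac{3 \sqrt{2 s^{2} + 1}}{2} + \frac{\log{\left(2 s^{2} + 3 \right)}}{4}\right) \cos{\left(s - 1 \right)} + C.
The condition gives C = \frac{1}{2} + \log{\left(11 \right)} \cos{\left(1 \right)} + 18 \cos{\left(1 \right)} - (\log{\left(11 \right)} \cos{\left(1 \right)} + 18 \cos{\left(1 \right)}) = \frac{1}{2}.
So G(s) = 6 \sqrt{2 s^{2} + 1} \cos{\left(s - 1 \right)} + \log{\left(2 s^{2} + 3 \right)} \cos{\left(s - 1 \right)} + \frac{1}{2}.
Check: d/ds[6 \sqrt{2 s^{2} + 1} \cos{\left(s - 1 \right)} + \log{\left(2 s^{2} + 3 \right)} \cos{\left(s - 1 \right)} + \frac{1}{2}] = \frac{- 24 s^{4} \sin{\left(s - 1 \right)} + 24 s^{3} \cos{\left(s - 1 \right)} - 2 s^{2} \sqrt{2 s^{2} + 1} \log{\left(2 s^{2} + 3 \right)} \sin{\left(s - 1 \right)} - 48 s^{2} \sin{\left(s - 1 \right)} + 4 s \sqrt{2 s^{2} + 1} \cos{\left(s - 1 \right)} + 36 s \cos{\left(s - 1 \right)} - 3 \sqrt{2 s^{2} + 1} \log{\left(2 s^{2} + 3 \right)} \sin{\left(s - 1 \right)} - 18 \sin{\left(s - 1 \right)}}{2 s^{2} \sqrt{2 s^{2} + 1} + 3 \sqrt{2 s^{2} + 1}}, which equals G'(s).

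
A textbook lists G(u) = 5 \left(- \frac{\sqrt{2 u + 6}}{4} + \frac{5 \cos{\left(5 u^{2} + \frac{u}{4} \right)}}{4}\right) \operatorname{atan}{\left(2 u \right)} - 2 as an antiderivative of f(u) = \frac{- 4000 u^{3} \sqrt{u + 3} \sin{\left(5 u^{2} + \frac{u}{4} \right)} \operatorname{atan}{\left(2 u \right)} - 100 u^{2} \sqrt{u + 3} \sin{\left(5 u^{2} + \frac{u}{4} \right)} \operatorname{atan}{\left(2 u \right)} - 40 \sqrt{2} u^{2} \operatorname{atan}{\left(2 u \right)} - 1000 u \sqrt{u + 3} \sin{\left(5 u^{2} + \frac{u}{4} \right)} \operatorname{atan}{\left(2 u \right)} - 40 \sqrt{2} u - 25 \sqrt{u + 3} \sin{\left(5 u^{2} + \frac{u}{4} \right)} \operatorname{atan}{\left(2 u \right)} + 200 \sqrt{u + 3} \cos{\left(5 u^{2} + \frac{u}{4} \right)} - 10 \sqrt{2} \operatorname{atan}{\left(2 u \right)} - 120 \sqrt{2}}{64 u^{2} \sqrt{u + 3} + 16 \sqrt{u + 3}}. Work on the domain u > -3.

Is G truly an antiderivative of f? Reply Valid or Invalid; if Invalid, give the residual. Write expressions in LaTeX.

Valid - differentiating G returns exactly f.

d/du[G] = \frac{- 4000 u^{3} \sqrt{u + 3} \sin{\left(5 u^{2} + \frac{u}{4} \right)} \operatorname{atan}{\left(2 u \right)} - 100 u^{2} \sqrt{u + 3} \sin{\left(5 u^{2} + \frac{u}{4} \right)} \operatorname{atan}{\left(2 u \right)} - 40 \sqrt{2} u^{2} \operatorname{atan}{\left(2 u \right)} - 1000 u \sqrt{u + 3} \sin{\left(5 u^{2} + \frac{u}{4} \right)} \operatorname{atan}{\left(2 u \right)} - 40 \sqrt{2} u - 25 \sqrt{u + 3} \sin{\left(5 u^{2} + \frac{u}{4} \right)} \operatorname{atan}{\left(2 u \right)} + 200 \sqrt{u + 3} \cos{\left(5 u^{2} + \frac{u}{4} \right)} - 10 \sqrt{2} \operatorname{atan}{\left(2 u \right)} - 120 \sqrt{2}}{64 u^{2} \sqrt{u + 3} + 16 \sqrt{u + 3}}
This equals f(u) exactly, so the claim holds.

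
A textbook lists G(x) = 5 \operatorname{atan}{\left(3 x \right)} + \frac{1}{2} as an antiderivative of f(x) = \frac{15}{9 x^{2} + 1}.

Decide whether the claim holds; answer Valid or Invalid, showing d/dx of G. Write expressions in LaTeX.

d/dx[G] = \frac{15}{9 x^{2} + 1}
This equals f(x) exactly, so the claim holds.

Valid - the claim checks out under differentiation.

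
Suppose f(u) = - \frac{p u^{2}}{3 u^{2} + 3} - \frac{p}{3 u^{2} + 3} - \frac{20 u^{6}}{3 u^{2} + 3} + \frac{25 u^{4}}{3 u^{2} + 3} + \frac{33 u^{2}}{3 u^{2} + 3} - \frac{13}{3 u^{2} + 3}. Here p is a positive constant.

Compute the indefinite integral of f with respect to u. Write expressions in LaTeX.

Integrate term by term and add the pieces.
Check: d/du[- \frac{p u}{3} - \frac{4 u^{5}}{3} + 5 u^{3} - 4 u - \frac{\operatorname{atan}{\left(u \right)}}{3}] = \frac{- p u^{2} - p - 20 u^{6} + 25 u^{4} + 33 u^{2} - 13}{3 u^{2} + 3}, which equals f(u).

F(u) = - \frac{p u}{3} - \frac{4 u^{5}}{3} + 5 u^{3} - 4 u - \frac{\operatorname{atan}{\left(u \right)}}{3} + C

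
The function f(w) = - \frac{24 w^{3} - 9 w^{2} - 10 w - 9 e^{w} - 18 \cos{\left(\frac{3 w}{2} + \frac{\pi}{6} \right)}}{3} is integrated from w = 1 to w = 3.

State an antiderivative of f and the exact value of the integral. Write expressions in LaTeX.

Since d/dw undoes antidifferentiation here, F'(w) = f(w) is required of F(w).
F(w) = - 2 w^{4} + w^{3} + \frac{5 w^{2}}{3} + 3 e^{w} + 4 \sin{\left(\frac{3 w}{2} + \frac{\pi}{6} \right)} is an antiderivative of f.
Check: d/dw[- 2 w^{4} + w^{3} + \frac{5 w^{2}}{3} + 3 e^{w} + 4 \sin{\left(\frac{3 w}{2} + \frac{\pi}{6} \right)}] = - 8 w^{3} + 3 w^{2} + \frac{10 w}{3} + 3 e^{w} + 6 \cos{\left(\frac{3 w}{2} + \frac{\pi}{6} \right)}, which equals f(w).
F(3) = -120 + 4 \sin{\left(\frac{\pi}{6} + \frac{9}{2} \right)} + 3 e^{3}; F(1) = \frac{2}{3} + 4 \sin{\left(\frac{\pi}{6} + \frac{3}{2} \right)} + 3 e.
Integral = F(3) - F(1) = - \frac{362}{3} - 3 e + 4 \sin{\left(\frac{\pi}{6} + \frac{9}{2} \right)} - 4 \sin{\left(\frac{\pi}{6} + \frac{3}{2} \right)} + 3 e^{3}.

Antiderivative: F(w) = - 2 w^{4} + w^{3} + \frac{5 w^{2}}{3} + 3 e^{w} + 4 \sin{\left(\frac{3 w}{2} + \frac{\pi}{6} \right)}; value = - \frac{362}{3} - 3 e + 4 \sin{\left(\frac{\pi}{6} + \frac{9}{2} \right)} - 4 \sin{\left(\frac{\pi}{6} + \frac{3}{2} \right)} + 3 e^{3}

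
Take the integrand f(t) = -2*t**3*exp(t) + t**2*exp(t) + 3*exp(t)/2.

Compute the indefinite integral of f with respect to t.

Recognize the product-rule pattern: f = u'v + uv' with u = -2*t**3 + 7*t**2 - 14*t + 31/2, v = exp(t), so integration by parts undoes it.
Check: d/dt[-2*t**3*exp(t) + 7*t**2*exp(t) - 14*t*exp(t) + 31*exp(t)/2] = -2*t**3*exp(t) + t**2*exp(t) + 3*exp(t)/2 = f(t).

F(t) = -2*t**3*exp(t) + 7*t**2*exp(t) - 14*t*exp(t) + 31*exp(t)/2 + C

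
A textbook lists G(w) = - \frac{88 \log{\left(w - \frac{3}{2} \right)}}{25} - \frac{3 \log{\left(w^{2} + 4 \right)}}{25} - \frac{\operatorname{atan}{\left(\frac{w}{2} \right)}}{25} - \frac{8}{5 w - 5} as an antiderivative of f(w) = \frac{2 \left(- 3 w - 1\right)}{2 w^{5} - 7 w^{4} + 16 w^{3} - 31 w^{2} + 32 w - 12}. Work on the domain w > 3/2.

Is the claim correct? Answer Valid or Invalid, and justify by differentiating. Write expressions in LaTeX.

d/dw[G] = \frac{- 188 w^{4} + 470 w^{3} - 1034 w^{2} + 1730 w - 1178}{50 w^{5} - 175 w^{4} + 400 w^{3} - 775 w^{2} + 800 w - 300}
d/dw[G] - f(w) = - \frac{94}{25 w - 25} != 0.

Invalid: d/dw[G] - f = - \frac{94}{25 w - 25}, which is not 0.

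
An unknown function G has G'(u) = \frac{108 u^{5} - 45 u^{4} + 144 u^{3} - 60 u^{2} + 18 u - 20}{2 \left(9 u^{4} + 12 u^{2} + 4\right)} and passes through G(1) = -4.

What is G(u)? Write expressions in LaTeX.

Any candidate G(u) must reproduce the stated G'(u) exactly.
A general antiderivative is 3 u^{2} - \frac{5 u}{2} - 4 + \frac{5}{2 \left(3 u^{2} + 2\right)} + C.
The condition gives C = -4 - (-3) = -1.
So G(u) = \frac{18 u^{4} - 15 u^{3} - 18 u^{2} - 10 u - 15}{2 \left(3 u^{2} + 2\right)}.
Check: d/du[\frac{18 u^{4} - 15 u^{3} - 18 u^{2} - 10 u - 15}{2 \left(3 u^{2} + 2\right)}] = \frac{108 u^{5} - 45 u^{4} + 144 u^{3} - 60 u^{2} + 18 u - 20}{18 u^{4} + 24 u^{2} + 8}, which equals G'(u).

G(u) = \frac{18 u^{4} - 15 u^{3} - 18 u^{2} - 10 u - 15}{2 \left(3 u^{2} + 2\right)}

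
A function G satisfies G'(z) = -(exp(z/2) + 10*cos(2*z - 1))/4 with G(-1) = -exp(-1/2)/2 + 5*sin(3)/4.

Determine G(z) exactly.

For G(z) to be correct, d/dz[G] must agree with the stated G'(z) identically.
A general antiderivative is -exp(z/2)/2 - 5*sin(2*z - 1)/4 + C.
The condition gives C = -exp(-1/2)/2 + 5*sin(3)/4 - (-exp(-1/2)/2 + 5*sin(3)/4) = 0.
So G(z) = (-2*exp(z/2) - 5*sin(2*z - 1))/4.
Check: d/dz[(-2*exp(z/2) - 5*sin(2*z - 1))/4] = -exp(z/2)/4 - 5*cos(2*z - 1)/2, which equals G'(z).

G(z) = (-2*exp(z/2) - 5*sin(2*z - 1))/4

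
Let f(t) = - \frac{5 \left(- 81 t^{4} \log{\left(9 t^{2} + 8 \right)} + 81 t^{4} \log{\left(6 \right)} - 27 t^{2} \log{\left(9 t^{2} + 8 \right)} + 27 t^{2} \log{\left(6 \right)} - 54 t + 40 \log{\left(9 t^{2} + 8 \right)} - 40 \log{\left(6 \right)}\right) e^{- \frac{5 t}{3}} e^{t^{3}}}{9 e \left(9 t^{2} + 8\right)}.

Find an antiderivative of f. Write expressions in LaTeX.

An antiderivative is F(t) = \frac{\left(5 \log{\left(9 t^{2} + 8 \right)} - 5 \log{\left(6 \right)}\right) e^{- \frac{5 t}{3}} e^{t^{3}}}{3 e}.

f has the shape u'v + uv' for u = \frac{5 e^{t^{3} - \frac{5 t}{3} - 1}}{3} and v = \log{\left(\frac{3 t^{2}}{2} + \frac{4}{3} \right)} — it is the derivative of the product u*v.
Check: d/dt[\frac{\left(5 \log{\left(9 t^{2} + 8 \right)} - 5 \log{\left(6 \right)}\right) e^{- \frac{5 t}{3}} e^{t^{3}}}{3 e}] = \frac{405 t^{4} e^{t^{3}} \log{\left(9 t^{2} + 8 \right)} - 405 t^{4} e^{t^{3}} \log{\left(6 \right)} + 135 t^{2} e^{t^{3}} \log{\left(9 t^{2} + 8 \right)} - 135 t^{2} e^{t^{3}} \log{\left(6 \right)} + 270 t e^{t^{3}} - 200 e^{t^{3}} \log{\left(9 t^{2} + 8 \right)} + 200 e^{t^{3}} \log{\left(6 \right)}}{81 e t^{2} e^{\frac{5 t}{3}} + 72 e e^{\frac{5 t}{3}}}, which equals f(t).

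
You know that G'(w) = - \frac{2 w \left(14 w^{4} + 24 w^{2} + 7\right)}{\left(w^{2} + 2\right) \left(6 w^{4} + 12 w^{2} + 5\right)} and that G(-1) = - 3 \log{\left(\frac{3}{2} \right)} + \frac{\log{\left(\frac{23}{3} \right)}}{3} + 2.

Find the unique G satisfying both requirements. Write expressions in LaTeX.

G(w) = - 3 \log{\left(\frac{w^{2}}{2} + 1 \right)} + \frac{\log{\left(2 w^{4} + 4 w^{2} + \frac{5}{3} \right)}}{3} + 2

Whatever form G(w) takes, its d/dw must return the stated G'(w).
A general antiderivative is - 3 \log{\left(\frac{w^{2}}{2} + 1 \right)} + \frac{\log{\left(2 w^{4} + 4 w^{2} + \frac{5}{3} \right)}}{3} + C.
The condition gives C = - 3 \log{\left(\frac{3}{2} \right)} + \frac{\log{\left(\frac{23}{3} \right)}}{3} + 2 - (- 3 \log{\left(\frac{3}{2} \right)} + \frac{\log{\left(\frac{23}{3} \right)}}{3}) = 2.
So G(w) = - 3 \log{\left(\frac{w^{2}}{2} + 1 \right)} + \frac{\log{\left(2 w^{4} + 4 w^{2} + \frac{5}{3} \right)}}{3} + 2.
Check: d/dw[- 3 \log{\left(\frac{w^{2}}{2} + 1 \right)} + \frac{\log{\left(2 w^{4} + 4 w^{2} + \frac{5}{3} \right)}}{3} + 2] = \frac{- 28 w^{5} - 48 w^{3} - 14 w}{6 w^{6} + 24 w^{4} + 29 w^{2} + 10}, which equals G'(w).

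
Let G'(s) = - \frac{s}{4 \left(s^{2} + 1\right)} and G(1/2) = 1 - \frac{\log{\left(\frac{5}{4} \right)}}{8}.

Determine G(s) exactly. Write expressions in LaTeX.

G'(s) matches the chain-rule pattern g'(h)*h' with inner function h(s) = s^{2} + 1; substituting u = h(s) collapses the integral.
A general antiderivative is - \frac{\log{\left(s^{2} + 1 \right)}}{8} + C.
The condition gives C = 1 - \frac{\log{\left(\frac{5}{4} \right)}}{8} - (- \frac{\log{\left(\frac{5}{4} \right)}}{8}) = 1.
So G(s) = 1 - \frac{\log{\left(s^{2} + 1 \right)}}{8}.
Check: d/ds[1 - \frac{\log{\left(s^{2} + 1 \right)}}{8}] = - \frac{s}{4 s^{2} + 4}, which equals G'(s).

G(s) = 1 - \frac{\log{\left(s^{2} + 1 \right)}}{8}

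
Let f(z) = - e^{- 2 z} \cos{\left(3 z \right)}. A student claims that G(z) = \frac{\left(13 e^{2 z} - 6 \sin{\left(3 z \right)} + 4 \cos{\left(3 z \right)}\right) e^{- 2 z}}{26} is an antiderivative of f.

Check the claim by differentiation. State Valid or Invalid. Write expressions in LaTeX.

Valid - the claim checks out under differentiation.

d/dz[G] = - e^{- 2 z} \cos{\left(3 z \right)}
This equals f(z) exactly, so the claim holds.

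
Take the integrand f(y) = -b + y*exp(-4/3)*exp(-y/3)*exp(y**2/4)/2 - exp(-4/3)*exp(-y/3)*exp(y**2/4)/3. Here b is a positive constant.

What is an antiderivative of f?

An antiderivative is F(y) = -b*y + exp(-4/3)*exp(-y/3)*exp(y**2/4).

The integrand splits into summands that can be handled one at a time.
Check: d/dy[-b*y + exp(-4/3)*exp(-y/3)*exp(y**2/4)] = (-6*b*exp(4/3)*exp(y/3) + 3*y*exp(y**2/4) - 2*exp(y**2/4))*exp(-4/3)*exp(-y/3)/6, which equals f(y).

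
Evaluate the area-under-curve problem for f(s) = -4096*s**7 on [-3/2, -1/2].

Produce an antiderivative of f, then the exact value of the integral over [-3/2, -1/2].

An antiderivative F(s) passes only if d/ds[F] lands on f(s) exactly.
F(s) = -512*s**8 is an antiderivative of f.
Check: d/ds[-512*s**8] = -4096*s**7 = f(s).
F(-1/2) = -2; F(-3/2) = -13122.
Integral = F(-1/2) - F(-3/2) = 13120.

Antiderivative: F(s) = -512*s**8; value = 13120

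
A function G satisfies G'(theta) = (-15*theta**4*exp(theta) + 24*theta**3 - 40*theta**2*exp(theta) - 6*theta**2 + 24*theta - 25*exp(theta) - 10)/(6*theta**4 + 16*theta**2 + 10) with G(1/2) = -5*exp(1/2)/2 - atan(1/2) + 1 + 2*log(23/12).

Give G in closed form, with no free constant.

G(theta) = -5*exp(theta)/2 + 2*log(theta**2 + 5/3) - atan(theta) + 1

A candidate passes only if d/dtheta[G] lands on the given G'(theta) exactly.
A general antiderivative is -5*exp(theta)/2 + 2*log(theta**2 + 5/3) - atan(theta) + C.
The condition gives C = -5*exp(1/2)/2 - atan(1/2) + 1 + 2*log(23/12) - (-5*exp(1/2)/2 - atan(1/2) + 2*log(23/12)) = 1.
So G(theta) = -5*exp(theta)/2 + 2*log(theta**2 + 5/3) - atan(theta) + 1.
Check: d/dtheta[-5*exp(theta)/2 + 2*log(theta**2 + 5/3) - atan(theta) + 1] = (-15*theta**4*exp(theta) + 24*theta**3 - 40*theta**2*exp(theta) - 6*theta**2 + 24*theta - 25*exp(theta) - 10)/(6*theta**4 + 16*theta**2 + 10) = G'(theta).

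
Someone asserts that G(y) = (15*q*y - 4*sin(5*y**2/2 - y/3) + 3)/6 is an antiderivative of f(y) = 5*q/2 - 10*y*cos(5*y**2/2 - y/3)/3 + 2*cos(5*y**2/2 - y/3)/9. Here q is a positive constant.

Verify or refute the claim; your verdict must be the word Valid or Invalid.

Valid - differentiating G returns exactly f.

d/dy[G] = 5*q/2 - 10*y*cos(5*y**2/2 - y/3)/3 + 2*cos(5*y**2/2 - y/3)/9
This equals f(y) exactly, so the claim holds.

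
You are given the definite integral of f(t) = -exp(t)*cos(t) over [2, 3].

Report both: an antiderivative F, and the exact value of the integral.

Antiderivative: F(t) = -exp(t)*sin(t)/2 - exp(t)*cos(t)/2; value = exp(2)*cos(2)/2 - exp(3)*sin(3)/2 + exp(2)*sin(2)/2 - exp(3)*cos(3)/2

Whatever form F(t) takes, F'(t) = f(t) is non-negotiable.
F(t) = -exp(t)*sin(t)/2 - exp(t)*cos(t)/2 is an antiderivative of f.
Check: d/dt[-exp(t)*sin(t)/2 - exp(t)*cos(t)/2] = -exp(t)*cos(t) = f(t).
F(3) = -exp(3)*sin(3)/2 - exp(3)*cos(3)/2; F(2) = -exp(2)*sin(2)/2 - exp(2)*cos(2)/2.
Integral = F(3) - F(2) = exp(2)*cos(2)/2 - exp(3)*sin(3)/2 + exp(2)*sin(2)/2 - exp(3)*cos(3)/2.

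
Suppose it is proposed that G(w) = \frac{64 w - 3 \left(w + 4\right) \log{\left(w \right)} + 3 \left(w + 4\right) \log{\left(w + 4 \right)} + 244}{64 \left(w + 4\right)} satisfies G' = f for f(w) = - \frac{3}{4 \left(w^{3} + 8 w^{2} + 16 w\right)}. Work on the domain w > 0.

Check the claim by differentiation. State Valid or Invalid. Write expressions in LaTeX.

d/dw[G] = - \frac{3}{4 w^{3} + 32 w^{2} + 64 w}
This equals f(w) exactly, so the claim holds.

Valid - the claim checks out under differentiation.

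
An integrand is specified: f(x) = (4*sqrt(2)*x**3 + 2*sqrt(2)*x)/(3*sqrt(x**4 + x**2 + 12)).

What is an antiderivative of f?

The substitution u = x**4/2 + x**2/2 + 6 works: f is exactly (dF/du)*(du/dx) for that inner function.
Check: d/dx[2*sqrt(2)*sqrt(x**4 + x**2 + 12)/3] = (4*sqrt(2)*x**3 + 2*sqrt(2)*x)/(3*sqrt(x**4 + x**2 + 12)) = f(x).

An antiderivative is F(x) = 2*sqrt(2)*sqrt(x**4 + x**2 + 12)/3.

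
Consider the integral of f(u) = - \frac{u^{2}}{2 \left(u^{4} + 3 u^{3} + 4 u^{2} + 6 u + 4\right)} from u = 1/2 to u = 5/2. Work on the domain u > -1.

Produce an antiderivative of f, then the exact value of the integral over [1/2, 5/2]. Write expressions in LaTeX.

Antiderivative: F(u) = - \frac{\log{\left(u + 1 \right)}}{6} + \frac{\log{\left(u + 2 \right)}}{3} - \frac{\log{\left(u^{2} + 2 \right)}}{12}; value = - \frac{\log{\left(\frac{5}{2} \right)}}{3} - \frac{\log{\left(\frac{7}{2} \right)}}{6} - \frac{\log{\left(\frac{33}{4} \right)}}{12} + \frac{\log{\left(\frac{3}{2} \right)}}{6} + \frac{\log{\left(\frac{9}{4} \right)}}{12} + \frac{\log{\left(\frac{9}{2} \right)}}{3}

Factor the denominator (2 \left(u + 1\right) \left(u + 2\right) \left(u^{2} + 2\right)) and decompose: f = - \frac{u}{6 \left(u^{2} + 2\right)} + \frac{1}{3 \left(u + 2\right)} - \frac{1}{6 \left(u + 1\right)}; each piece integrates to a log, atan, or power term.
F(u) = - \frac{\log{\left(u + 1 \right)}}{6} + \frac{\log{\left(u + 2 \right)}}{3} - \frac{\log{\left(u^{2} + 2 \right)}}{12} is an antiderivative of f.
Check: d/du[- \frac{\log{\left(u + 1 \right)}}{6} + \frac{\log{\left(u + 2 \right)}}{3} - \frac{\log{\left(u^{2} + 2 \right)}}{12}] = - \frac{u^{2}}{2 u^{4} + 6 u^{3} + 8 u^{2} + 12 u + 8}, which equals f(u).
F(5/2) = - \frac{\log{\left(\frac{7}{2} \right)}}{6} - \frac{\log{\left(\frac{33}{4} \right)}}{12} + \frac{\log{\left(\frac{9}{2} \right)}}{3}; F(1/2) = - \frac{\log{\left(\frac{3}{2} \right)}}{6} - \frac{\log{\left(\frac{9}{4} \right)}}{12} + \frac{\log{\left(\frac{5}{2} \right)}}{3}.
Integral = F(5/2) - F(1/2) = - \frac{\log{\left(\frac{5}{2} \right)}}{3} - \frac{\log{\left(\frac{7}{2} \right)}}{6} - \frac{\log{\left(\frac{33}{4} \right)}}{12} + \frac{\log{\left(\frac{3}{2} \right)}}{6} + \frac{\log{\left(\frac{9}{4} \right)}}{12} + \frac{\log{\left(\frac{9}{2} \right)}}{3}.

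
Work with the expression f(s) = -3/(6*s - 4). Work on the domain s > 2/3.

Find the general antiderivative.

Whatever form F(s) takes, F'(s) = f(s) is non-negotiable.
Check: d/ds[-log(3*s/2 - 1)/2] = -3/(6*s - 4) = f(s).

F(s) = -log(3*s/2 - 1)/2 + C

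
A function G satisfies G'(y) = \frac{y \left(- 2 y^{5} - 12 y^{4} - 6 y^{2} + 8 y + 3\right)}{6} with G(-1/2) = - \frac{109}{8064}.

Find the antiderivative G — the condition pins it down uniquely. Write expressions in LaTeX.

Since d/dy undoes antidifferentiation here, G(y) must give back the stated G'(y).
A general antiderivative is - \frac{y^{7}}{21} - \frac{y^{6}}{3} - \frac{y^{4}}{4} + \frac{4 y^{3}}{9} + \frac{y^{2}}{4} + C.
The condition gives C = - \frac{109}{8064} - (- \frac{109}{8064}) = 0.
So G(y) = \frac{y^{2} \left(- 12 y^{5} - 84 y^{4} - 63 y^{2} + 112 y + 63\right)}{252}.
Check: d/dy[\frac{y^{2} \left(- 12 y^{5} - 84 y^{4} - 63 y^{2} + 112 y + 63\right)}{252}] = - \frac{y^{6}}{3} - 2 y^{5} - y^{3} + \frac{4 y^{2}}{3} + \frac{y}{2}, which equals G'(y).

G(y) = \frac{y^{2} \left(- 12 y^{5} - 84 y^{4} - 63 y^{2} + 112 y + 63\right)}{252}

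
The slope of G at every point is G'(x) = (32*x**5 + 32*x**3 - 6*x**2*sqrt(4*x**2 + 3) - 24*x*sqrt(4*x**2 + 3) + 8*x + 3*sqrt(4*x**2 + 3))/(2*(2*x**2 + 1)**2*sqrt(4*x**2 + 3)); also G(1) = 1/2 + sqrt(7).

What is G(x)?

The proposed G(x) is checked by its d/dx: the result must match the given G'(x).
A general antiderivative is (3*x/4 + 3/2)/(x**2 + 1/2) + sqrt(4*x**2 + 3) + C.
The condition gives C = 1/2 + sqrt(7) - (3/2 + sqrt(7)) = -1.
So G(x) = (3*x/4 + 3/2)/(x**2 + 1/2) + sqrt(4*x**2 + 3) - 1.
Check: d/dx[(3*x/4 + 3/2)/(x**2 + 1/2) + sqrt(4*x**2 + 3) - 1] = (32*x**5 + 32*x**3 - 6*x**2*sqrt(4*x**2 + 3) - 24*x*sqrt(4*x**2 + 3) + 8*x + 3*sqrt(4*x**2 + 3))/(8*x**4*sqrt(4*x**2 + 3) + 8*x**2*sqrt(4*x**2 + 3) + 2*sqrt(4*x**2 + 3)), which equals G'(x).

G(x) = (3*x/4 + 3/2)/(x**2 + 1/2) + sqrt(4*x**2 + 3) - 1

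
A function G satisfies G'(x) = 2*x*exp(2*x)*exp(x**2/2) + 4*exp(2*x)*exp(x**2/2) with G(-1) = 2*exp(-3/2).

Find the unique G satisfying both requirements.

G(x) = 2*exp(x**2/2 + 2*x)

G'(x) matches the chain-rule pattern g'(h)*h' with inner function h(x) = x**2/2 + 2*x; substituting u = h(x) collapses the integral.
A general antiderivative is 2*exp(x**2/2 + 2*x) + C.
The condition gives C = 2*exp(-3/2) - (2*exp(-3/2)) = 0.
So G(x) = 2*exp(x**2/2 + 2*x).
Check: d/dx[2*exp(x**2/2 + 2*x)] = 2*x*exp(2*x)*exp(x**2/2) + 4*exp(2*x)*exp(x**2/2) = G'(x).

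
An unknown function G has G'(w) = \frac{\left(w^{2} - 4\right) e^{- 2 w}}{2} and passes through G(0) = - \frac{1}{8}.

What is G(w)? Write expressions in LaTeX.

G(w) = \frac{\left(- 2 w^{2} - 2 w + 7\right) e^{- 2 w}}{8} - 1

G'(w) has the shape u'v + uv' for u = - \frac{w^{2}}{4} - \frac{w}{4} + \frac{7}{8} and v = e^{- 2 w} — it is the derivative of the product u*v.
A general antiderivative is \frac{\left(- 2 w^{2} - 2 w + 7\right) e^{- 2 w}}{8} + C.
The condition gives C = - \frac{1}{8} - (\frac{7}{8}) = -1.
So G(w) = \frac{\left(- 2 w^{2} - 2 w + 7\right) e^{- 2 w}}{8} - 1.
Check: d/dw[\frac{\left(- 2 w^{2} - 2 w + 7\right) e^{- 2 w}}{8} - 1] = \frac{\left(w^{2} - 4\right) e^{- 2 w}}{2} = G'(w).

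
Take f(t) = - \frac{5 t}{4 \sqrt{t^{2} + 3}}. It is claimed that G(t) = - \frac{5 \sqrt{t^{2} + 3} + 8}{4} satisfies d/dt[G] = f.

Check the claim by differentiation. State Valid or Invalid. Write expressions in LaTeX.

d/dt[G] = - \frac{5 t}{4 \sqrt{t^{2} + 3}}
This equals f(t) exactly, so the claim holds.

Valid. The derivative of G reproduces f.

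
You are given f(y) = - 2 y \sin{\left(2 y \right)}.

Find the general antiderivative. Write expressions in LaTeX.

F(y) = y \cos{\left(2 y \right)} - \frac{\sin{\left(2 y \right)}}{2} + C

Differentiate the proposed F(y) back; it has to land on f(y) exactly.
Check: d/dy[y \cos{\left(2 y \right)} - \frac{\sin{\left(2 y \right)}}{2}] = - 2 y \sin{\left(2 y \right)} = f(y).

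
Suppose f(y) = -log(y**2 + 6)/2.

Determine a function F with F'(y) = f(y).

An antiderivative is F(y) = (-y*log(y**2 + 6) + 2*y - 2*sqrt(6)*atan(sqrt(6)*y/6))/2.

Whatever form F(y) takes, F'(y) = f(y) is non-negotiable.
Check: d/dy[(-y*log(y**2 + 6) + 2*y - 2*sqrt(6)*atan(sqrt(6)*y/6))/2] = -log(y**2 + 6)/2 = f(y).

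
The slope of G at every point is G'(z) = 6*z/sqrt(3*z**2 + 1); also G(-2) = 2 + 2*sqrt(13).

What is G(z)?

The substitution u = 3*z**2 + 1 works: G'(z) is exactly (dG/du)*(du/dz) for that inner function.
A general antiderivative is 2*sqrt(3*z**2 + 1) + C.
The condition gives C = 2 + 2*sqrt(13) - (2*sqrt(13)) = 2.
So G(z) = 2*sqrt(3*z**2 + 1) + 2.
Check: d/dz[2*sqrt(3*z**2 + 1) + 2] = 6*z/sqrt(3*z**2 + 1) = G'(z).

G(z) = 2*sqrt(3*z**2 + 1) + 2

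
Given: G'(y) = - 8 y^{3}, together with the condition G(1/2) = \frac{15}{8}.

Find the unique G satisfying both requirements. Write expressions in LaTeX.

For G(y) to be correct, d/dy[G] must agree with the stated G'(y) identically.
A general antiderivative is - 2 y^{4} + C.
The condition gives C = \frac{15}{8} - (- \frac{1}{8}) = 2.
So G(y) = 2 - 2 y^{4}.
Check: d/dy[2 - 2 y^{4}] = - 8 y^{3} = G'(y).

G(y) = 2 - 2 y^{4}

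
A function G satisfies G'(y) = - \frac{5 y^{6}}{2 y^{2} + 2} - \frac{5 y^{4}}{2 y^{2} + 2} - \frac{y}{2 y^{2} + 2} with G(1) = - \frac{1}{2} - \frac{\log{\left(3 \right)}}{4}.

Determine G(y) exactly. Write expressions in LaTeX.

G(y) = \frac{- 2 y^{5} - \log{\left(\frac{3 y^{2}}{2} + \frac{3}{2} \right)}}{4}

The integrand splits into summands that can be handled one at a time.
A general antiderivative is - \frac{y^{5}}{2} - \frac{\log{\left(\frac{3 y^{2}}{2} + \frac{3}{2} \right)}}{4} - 1 + C.
The condition gives C = - \frac{1}{2} - \frac{\log{\left(3 \right)}}{4} - (- \frac{3}{2} - \frac{\log{\left(3 \right)}}{4}) = 1.
So G(y) = \frac{- 2 y^{5} - \log{\left(\frac{3 y^{2}}{2} + \frac{3}{2} \right)}}{4}.
Check: d/dy[\frac{- 2 y^{5} - \log{\left(\frac{3 y^{2}}{2} + \frac{3}{2} \right)}}{4}] = \frac{- 5 y^{6} - 5 y^{4} - y}{2 y^{2} + 2}, which equals G'(y).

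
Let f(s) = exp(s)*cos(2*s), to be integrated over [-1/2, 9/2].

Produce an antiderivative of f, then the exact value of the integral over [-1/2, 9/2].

Antiderivative: F(s) = 2*exp(s)*sin(2*s)/5 + exp(s)*cos(2*s)/5; value = exp(9/2)*cos(9)/5 - exp(-1/2)*cos(1)/5 + 2*exp(-1/2)*sin(1)/5 + 2*exp(9/2)*sin(9)/5

A first test for any F(s): its s-derivative must equal f(s) identically.
F(s) = 2*exp(s)*sin(2*s)/5 + exp(s)*cos(2*s)/5 is an antiderivative of f.
Check: d/ds[2*exp(s)*sin(2*s)/5 + exp(s)*cos(2*s)/5] = exp(s)*cos(2*s) = f(s).
F(9/2) = exp(9/2)*cos(9)/5 + 2*exp(9/2)*sin(9)/5; F(-1/2) = -2*exp(-1/2)*sin(1)/5 + exp(-1/2)*cos(1)/5.
Integral = F(9/2) - F(-1/2) = exp(9/2)*cos(9)/5 - exp(-1/2)*cos(1)/5 + 2*exp(-1/2)*sin(1)/5 + 2*exp(9/2)*sin(9)/5.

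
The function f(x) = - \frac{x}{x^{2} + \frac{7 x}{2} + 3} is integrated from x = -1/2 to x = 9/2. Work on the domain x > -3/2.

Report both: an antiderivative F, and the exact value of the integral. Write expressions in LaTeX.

Antiderivative: F(x) = 3 \log{\left(x + \frac{3}{2} \right)} - 4 \log{\left(x + 2 \right)}; value = - 4 \log{\left(\frac{13}{2} \right)} + 4 \log{\left(\frac{3}{2} \right)} + 3 \log{\left(6 \right)}

Factor the denominator (\left(x + 2\right) \left(2 x + 3\right)) and decompose: f = \frac{6}{2 x + 3} - \frac{4}{x + 2}; each piece integrates to a log, atan, or power term.
F(x) = 3 \log{\left(x + \frac{3}{2} \right)} - 4 \log{\left(x + 2 \right)} is an antiderivative of f.
Check: d/dx[3 \log{\left(x + \frac{3}{2} \right)} - 4 \log{\left(x + 2 \right)}] = - \frac{2 x}{2 x^{2} + 7 x + 6}, which equals f(x).
F(9/2) = - 4 \log{\left(\frac{13}{2} \right)} + 3 \log{\left(6 \right)}; F(-1/2) = - 4 \log{\left(\frac{3}{2} \right)}.
Integral = F(9/2) - F(-1/2) = - 4 \log{\left(\frac{13}{2} \right)} + 4 \log{\left(\frac{3}{2} \right)} + 3 \log{\left(6 \right)}.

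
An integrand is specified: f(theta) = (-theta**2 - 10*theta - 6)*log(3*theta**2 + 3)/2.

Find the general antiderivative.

Differentiate the proposed F(theta) back; it has to land on f(theta) exactly.
Check: d/dtheta[-(3*theta**3*log(3*theta**2 + 3) - 2*theta**3 + 45*theta**2*log(3*theta**2 + 3) - 45*theta**2 + 54*theta*log(3*theta**2 + 3) - 102*theta + 45*log(theta**2 + 1) + 102*atan(theta))/18] = -theta**2*log(theta**2 + 1)/2 - theta**2*log(3)/2 - 5*theta*log(theta**2 + 1) - 5*theta*log(3) - 3*log(theta**2 + 1) - 3*log(3), which equals f(theta).

F(theta) = -(3*theta**3*log(3*theta**2 + 3) - 2*theta**3 + 45*theta**2*log(3*theta**2 + 3) - 45*theta**2 + 54*theta*log(3*theta**2 + 3) - 102*theta + 45*log(theta**2 + 1) + 102*atan(theta))/18 + C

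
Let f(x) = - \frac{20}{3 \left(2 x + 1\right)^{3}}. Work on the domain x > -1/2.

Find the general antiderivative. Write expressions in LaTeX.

An antiderivative F(x) passes only if d/dx[F] lands on f(x) exactly.
Check: d/dx[\frac{5}{12 x^{2} + 12 x + 3}] = - \frac{20}{24 x^{3} + 36 x^{2} + 18 x + 3}, which equals f(x).

F(x) = \frac{5}{12 x^{2} + 12 x + 3} + C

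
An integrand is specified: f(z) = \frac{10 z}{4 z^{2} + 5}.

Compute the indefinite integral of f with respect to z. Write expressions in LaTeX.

f matches the chain-rule pattern g'(h)*h' with inner function h(z) = 4 z^{2} + 5; substituting u = h(z) collapses the integral.
Check: d/dz[\frac{5 \log{\left(4 z^{2} + 5 \right)}}{4}] = \frac{10 z}{4 z^{2} + 5} = f(z).

F(z) = \frac{5 \log{\left(4 z^{2} + 5 \right)}}{4} + C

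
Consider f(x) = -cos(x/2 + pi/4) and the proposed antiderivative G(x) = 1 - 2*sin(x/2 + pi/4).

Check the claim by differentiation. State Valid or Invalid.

d/dx[G] = -cos(x/2 + pi/4)
This equals f(x) exactly, so the claim holds.

Valid - differentiating G returns exactly f.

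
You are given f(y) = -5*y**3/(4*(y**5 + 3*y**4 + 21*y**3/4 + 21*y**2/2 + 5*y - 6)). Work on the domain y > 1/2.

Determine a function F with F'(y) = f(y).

An antiderivative is F(y) = -log(y - 1/2)/136 - 27*log(y + 3/2)/40 + log(y + 2) - 27*log(y**2 + 4)/170 - 11*atan(y/2)/85.

The denominator factors as (y + 2)*(2*y - 1)*(2*y + 3)*(y**2 + 4); partial fractions split f into directly integrable pieces: -(27*y + 22)/(85*(y**2 + 4)) - 27/(20*(2*y + 3)) - 1/(68*(2*y - 1)) + 1/(y + 2).
Check: d/dy[-log(y - 1/2)/136 - 27*log(y + 3/2)/40 + log(y + 2) - 27*log(y**2 + 4)/170 - 11*atan(y/2)/85] = -5*y**3/(4*y**5 + 12*y**4 + 21*y**3 + 42*y**2 + 20*y - 24), which equals f(y).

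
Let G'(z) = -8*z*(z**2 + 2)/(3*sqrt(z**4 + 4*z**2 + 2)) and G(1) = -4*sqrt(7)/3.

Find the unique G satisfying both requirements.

G(z) = -4*sqrt(z**4 + 4*z**2 + 2)/3

The substitution u = z**4 + 4*z**2 + 2 works: G'(z) is exactly (dG/du)*(du/dz) for that inner function.
A general antiderivative is -4*sqrt(z**4 + 4*z**2 + 2)/3 + C.
The condition gives C = -4*sqrt(7)/3 - (-4*sqrt(7)/3) = 0.
So G(z) = -4*sqrt(z**4 + 4*z**2 + 2)/3.
Check: d/dz[-4*sqrt(z**4 + 4*z**2 + 2)/3] = (-8*z**3 - 16*z)/(3*sqrt(z**4 + 4*z**2 + 2)), which equals G'(z).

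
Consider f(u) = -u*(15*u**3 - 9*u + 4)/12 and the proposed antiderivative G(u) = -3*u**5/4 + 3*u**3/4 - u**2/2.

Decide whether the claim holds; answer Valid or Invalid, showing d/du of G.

Invalid: d/du[G] - f = -5*u**4/2 + 3*u**2/2 - 2*u/3, which is not 0.

d/du[G] = -15*u**4/4 + 9*u**2/4 - u
d/du[G] - f(u) = -5*u**4/2 + 3*u**2/2 - 2*u/3 != 0.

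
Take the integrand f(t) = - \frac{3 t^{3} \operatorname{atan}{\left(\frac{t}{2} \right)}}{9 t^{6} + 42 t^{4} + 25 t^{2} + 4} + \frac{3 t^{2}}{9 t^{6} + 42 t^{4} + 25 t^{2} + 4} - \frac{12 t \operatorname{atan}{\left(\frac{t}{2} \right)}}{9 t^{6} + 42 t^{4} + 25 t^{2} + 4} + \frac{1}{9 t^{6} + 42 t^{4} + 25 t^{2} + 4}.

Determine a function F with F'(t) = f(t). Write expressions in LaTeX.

Recognize the product-rule pattern: f = u'v + uv' with u = \frac{1}{6 \left(t^{2} + \frac{1}{3}\right)}, v = \operatorname{atan}{\left(\frac{t}{2} \right)}, so integration by parts undoes it.
Check: d/dt[\frac{\operatorname{atan}{\left(\frac{t}{2} \right)}}{6 \left(t^{2} + \frac{1}{3}\right)}] = \frac{- 3 t^{3} \operatorname{atan}{\left(\frac{t}{2} \right)} + 3 t^{2} - 12 t \operatorname{atan}{\left(\frac{t}{2} \right)} + 1}{9 t^{6} + 42 t^{4} + 25 t^{2} + 4}, which equals f(t).

An antiderivative is F(t) = \frac{\operatorname{atan}{\left(\frac{t}{2} \right)}}{6 \left(t^{2} + \frac{1}{3}\right)}.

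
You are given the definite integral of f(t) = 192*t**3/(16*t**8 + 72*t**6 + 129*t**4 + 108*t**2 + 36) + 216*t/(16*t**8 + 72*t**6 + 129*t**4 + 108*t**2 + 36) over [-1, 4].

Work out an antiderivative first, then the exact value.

Antiderivative: F(t) = -12/(4*t**4 + 9*t**2 + 6); value = 6930/11153

f matches the chain-rule pattern g'(h)*h' with inner function h(t) = 2*t**4/3 + 3*t**2/2 + 1; substituting u = h(t) collapses the integral.
F(t) = -12/(4*t**4 + 9*t**2 + 6) is an antiderivative of f.
Check: d/dt[-12/(4*t**4 + 9*t**2 + 6)] = (192*t**3 + 216*t)/(16*t**8 + 72*t**6 + 129*t**4 + 108*t**2 + 36), which equals f(t).
F(4) = -6/587; F(-1) = -12/19.
Integral = F(4) - F(-1) = 6930/11153.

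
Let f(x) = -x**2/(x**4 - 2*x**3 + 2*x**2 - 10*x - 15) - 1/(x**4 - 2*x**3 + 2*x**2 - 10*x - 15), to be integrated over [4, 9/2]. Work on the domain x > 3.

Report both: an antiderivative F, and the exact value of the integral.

Factor the denominator ((x - 3)*(x + 1)*(x**2 + 5)) and decompose: f = 2*(x - 4)/(21*(x**2 + 5)) + 1/(12*(x + 1)) - 5/(28*(x - 3)); each piece integrates to a log, atan, or power term.
F(x) = -5*log(x - 3)/28 + log(x + 1)/12 + log(x**2 + 5)/21 - 8*sqrt(5)*atan(sqrt(5)*x/5)/105 is an antiderivative of f.
Check: d/dx[-5*log(x - 3)/28 + log(x + 1)/12 + log(x**2 + 5)/21 - 8*sqrt(5)*atan(sqrt(5)*x/5)/105] = (-x**2 - 1)/(x**4 - 2*x**3 + 2*x**2 - 10*x - 15), which equals f(x).
F(9/2) = -8*sqrt(5)*atan(9*sqrt(5)/10)/105 - 5*log(3/2)/28 + log(11/2)/12 + log(101/4)/21; F(4) = -8*sqrt(5)*atan(4*sqrt(5)/5)/105 + log(5)/12 + log(21)/21.
Integral = F(9/2) - F(4) = -8*sqrt(5)*atan(9*sqrt(5)/10)/105 - log(21)/21 - log(5)/12 - 5*log(3/2)/28 + log(11/2)/12 + log(101/4)/21 + 8*sqrt(5)*atan(4*sqrt(5)/5)/105.

Antiderivative: F(x) = -5*log(x - 3)/28 + log(x + 1)/12 + log(x**2 + 5)/21 - 8*sqrt(5)*atan(sqrt(5)*x/5)/105; value = -8*sqrt(5)*atan(9*sqrt(5)/10)/105 - log(21)/21 - log(5)/12 - 5*log(3/2)/28 + log(11/2)/12 + log(101/4)/21 + 8*sqrt(5)*atan(4*sqrt(5)/5)/105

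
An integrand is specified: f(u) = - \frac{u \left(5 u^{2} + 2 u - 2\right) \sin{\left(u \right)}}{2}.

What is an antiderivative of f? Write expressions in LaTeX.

An antiderivative is F(u) = \frac{5 u^{3} \cos{\left(u \right)}}{2} - \frac{15 u^{2} \sin{\left(u \right)}}{2} + u^{2} \cos{\left(u \right)} - 2 u \sin{\left(u \right)} - 16 u \cos{\left(u \right)} + 16 \sin{\left(u \right)} - 2 \cos{\left(u \right)}.

Since d/du undoes antidifferentiation here, F'(u) = f(u) is required of F(u).
Check: d/du[\frac{5 u^{3} \cos{\left(u \right)}}{2} - \frac{15 u^{2} \sin{\left(u \right)}}{2} + u^{2} \cos{\left(u \right)} - 2 u \sin{\left(u \right)} - 16 u \cos{\left(u \right)} + 16 \sin{\left(u \right)} - 2 \cos{\left(u \right)}] = - \frac{5 u^{3} \sin{\left(u \right)}}{2} - u^{2} \sin{\left(u \right)} + u \sin{\left(u \right)}, which equals f(u).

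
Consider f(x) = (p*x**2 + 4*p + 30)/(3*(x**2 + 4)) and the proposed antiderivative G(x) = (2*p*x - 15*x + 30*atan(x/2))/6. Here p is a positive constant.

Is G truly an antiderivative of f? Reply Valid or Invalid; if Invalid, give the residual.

Invalid: d/dx[G] - f = -5/2, which is not 0.

d/dx[G] = (2*p*x**2 + 8*p - 15*x**2)/(6*x**2 + 24)
d/dx[G] - f(x) = -5/2 != 0.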